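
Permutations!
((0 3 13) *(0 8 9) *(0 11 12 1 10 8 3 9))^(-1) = ((0 9 11 12 1 10 8)(3 13))^(-1) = (0 8 10 1 12 11 9)(3 13)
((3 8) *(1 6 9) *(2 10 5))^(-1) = (1 9 6)(2 5 10)(3 8)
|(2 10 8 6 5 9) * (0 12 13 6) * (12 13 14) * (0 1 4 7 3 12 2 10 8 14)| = |(0 13 6 5 9 10 14 2 8 1 4 7 3 12)| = 14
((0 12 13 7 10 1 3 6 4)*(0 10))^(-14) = ((0 12 13 7)(1 3 6 4 10))^(-14) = (0 13)(1 3 6 4 10)(7 12)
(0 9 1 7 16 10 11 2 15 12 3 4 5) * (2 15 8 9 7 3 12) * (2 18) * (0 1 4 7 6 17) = (0 6 17)(1 3 7 16 10 11 15 18 2 8 9 4 5) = [6, 3, 8, 7, 5, 1, 17, 16, 9, 4, 11, 15, 12, 13, 14, 18, 10, 0, 2]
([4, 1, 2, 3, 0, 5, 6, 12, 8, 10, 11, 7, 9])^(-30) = [0, 1, 2, 3, 4, 5, 6, 7, 8, 9, 10, 11, 12]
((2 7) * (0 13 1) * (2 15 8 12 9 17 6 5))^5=((0 13 1)(2 7 15 8 12 9 17 6 5))^5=(0 1 13)(2 9 7 17 15 6 8 5 12)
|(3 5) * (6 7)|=|(3 5)(6 7)|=2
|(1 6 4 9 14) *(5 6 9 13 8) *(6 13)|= 6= |(1 9 14)(4 6)(5 13 8)|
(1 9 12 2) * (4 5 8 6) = (1 9 12 2)(4 5 8 6) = [0, 9, 1, 3, 5, 8, 4, 7, 6, 12, 10, 11, 2]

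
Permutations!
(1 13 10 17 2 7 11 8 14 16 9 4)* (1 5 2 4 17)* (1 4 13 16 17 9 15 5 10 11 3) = (1 16 15 5 2 7 3)(4 10)(8 14 17 13 11) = [0, 16, 7, 1, 10, 2, 6, 3, 14, 9, 4, 8, 12, 11, 17, 5, 15, 13]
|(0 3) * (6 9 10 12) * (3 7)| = 12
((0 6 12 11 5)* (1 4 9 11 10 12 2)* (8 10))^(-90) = (12)(0 11 4 2)(1 6 5 9)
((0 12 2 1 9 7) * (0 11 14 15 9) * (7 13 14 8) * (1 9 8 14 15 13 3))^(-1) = ((0 12 2 9 3 1)(7 11 14 13 15 8))^(-1) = (0 1 3 9 2 12)(7 8 15 13 14 11)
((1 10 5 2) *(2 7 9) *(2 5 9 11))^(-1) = ((1 10 9 5 7 11 2))^(-1) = (1 2 11 7 5 9 10)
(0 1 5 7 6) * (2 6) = (0 1 5 7 2 6) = [1, 5, 6, 3, 4, 7, 0, 2]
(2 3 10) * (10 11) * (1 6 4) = (1 6 4)(2 3 11 10) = [0, 6, 3, 11, 1, 5, 4, 7, 8, 9, 2, 10]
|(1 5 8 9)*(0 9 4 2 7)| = 8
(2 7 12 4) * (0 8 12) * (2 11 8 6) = [6, 1, 7, 3, 11, 5, 2, 0, 12, 9, 10, 8, 4] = (0 6 2 7)(4 11 8 12)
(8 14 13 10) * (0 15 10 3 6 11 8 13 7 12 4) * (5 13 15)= (0 5 13 3 6 11 8 14 7 12 4)(10 15)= [5, 1, 2, 6, 0, 13, 11, 12, 14, 9, 15, 8, 4, 3, 7, 10]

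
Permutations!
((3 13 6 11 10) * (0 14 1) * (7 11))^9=((0 14 1)(3 13 6 7 11 10))^9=(14)(3 7)(6 10)(11 13)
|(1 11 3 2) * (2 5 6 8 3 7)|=|(1 11 7 2)(3 5 6 8)|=4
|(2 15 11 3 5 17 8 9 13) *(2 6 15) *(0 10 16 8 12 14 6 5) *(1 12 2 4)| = |(0 10 16 8 9 13 5 17 2 4 1 12 14 6 15 11 3)| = 17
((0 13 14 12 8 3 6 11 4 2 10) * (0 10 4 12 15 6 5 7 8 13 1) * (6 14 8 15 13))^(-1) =((0 1)(2 4)(3 5 7 15 14 13 8)(6 11 12))^(-1) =(0 1)(2 4)(3 8 13 14 15 7 5)(6 12 11)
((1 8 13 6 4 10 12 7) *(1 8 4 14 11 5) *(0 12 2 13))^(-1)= (0 8 7 12)(1 5 11 14 6 13 2 10 4)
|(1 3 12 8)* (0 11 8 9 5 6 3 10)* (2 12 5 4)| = |(0 11 8 1 10)(2 12 9 4)(3 5 6)| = 60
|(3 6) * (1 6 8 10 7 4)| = |(1 6 3 8 10 7 4)| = 7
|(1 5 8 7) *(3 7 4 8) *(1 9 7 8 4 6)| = 10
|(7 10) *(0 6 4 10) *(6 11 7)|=|(0 11 7)(4 10 6)|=3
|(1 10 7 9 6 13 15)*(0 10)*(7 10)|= |(0 7 9 6 13 15 1)|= 7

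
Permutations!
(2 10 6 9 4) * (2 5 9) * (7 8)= [0, 1, 10, 3, 5, 9, 2, 8, 7, 4, 6]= (2 10 6)(4 5 9)(7 8)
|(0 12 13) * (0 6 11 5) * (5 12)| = 4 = |(0 5)(6 11 12 13)|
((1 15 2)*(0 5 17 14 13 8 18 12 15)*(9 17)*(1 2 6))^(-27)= (0 15 8 17)(1 12 13 9)(5 6 18 14)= ((0 5 9 17 14 13 8 18 12 15 6 1))^(-27)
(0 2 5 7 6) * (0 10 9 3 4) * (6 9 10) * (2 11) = (0 11 2 5 7 9 3 4) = [11, 1, 5, 4, 0, 7, 6, 9, 8, 3, 10, 2]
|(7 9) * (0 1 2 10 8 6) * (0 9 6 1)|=12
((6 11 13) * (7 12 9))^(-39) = (13)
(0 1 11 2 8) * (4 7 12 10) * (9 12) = (0 1 11 2 8)(4 7 9 12 10) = [1, 11, 8, 3, 7, 5, 6, 9, 0, 12, 4, 2, 10]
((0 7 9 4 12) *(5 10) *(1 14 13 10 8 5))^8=((0 7 9 4 12)(1 14 13 10)(5 8))^8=(14)(0 4 7 12 9)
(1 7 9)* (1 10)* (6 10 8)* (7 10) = [0, 10, 2, 3, 4, 5, 7, 9, 6, 8, 1] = (1 10)(6 7 9 8)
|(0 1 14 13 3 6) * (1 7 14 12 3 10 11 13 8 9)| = 9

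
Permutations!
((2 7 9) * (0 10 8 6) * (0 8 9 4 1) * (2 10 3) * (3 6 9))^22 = ((0 6 8 9 10 3 2 7 4 1))^22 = (0 8 10 2 4)(1 6 9 3 7)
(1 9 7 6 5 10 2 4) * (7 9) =(1 7 6 5 10 2 4) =[0, 7, 4, 3, 1, 10, 5, 6, 8, 9, 2]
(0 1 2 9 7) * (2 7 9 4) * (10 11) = (0 1 7)(2 4)(10 11) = [1, 7, 4, 3, 2, 5, 6, 0, 8, 9, 11, 10]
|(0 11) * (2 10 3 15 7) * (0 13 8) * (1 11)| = 5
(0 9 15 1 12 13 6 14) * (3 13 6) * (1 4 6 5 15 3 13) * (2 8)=(0 9 3 1 12 5 15 4 6 14)(2 8)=[9, 12, 8, 1, 6, 15, 14, 7, 2, 3, 10, 11, 5, 13, 0, 4]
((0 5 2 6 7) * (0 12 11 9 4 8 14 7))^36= ((0 5 2 6)(4 8 14 7 12 11 9))^36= (4 8 14 7 12 11 9)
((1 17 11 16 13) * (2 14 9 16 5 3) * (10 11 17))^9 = ((17)(1 10 11 5 3 2 14 9 16 13))^9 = (17)(1 13 16 9 14 2 3 5 11 10)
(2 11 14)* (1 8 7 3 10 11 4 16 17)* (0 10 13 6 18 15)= (0 10 11 14 2 4 16 17 1 8 7 3 13 6 18 15)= [10, 8, 4, 13, 16, 5, 18, 3, 7, 9, 11, 14, 12, 6, 2, 0, 17, 1, 15]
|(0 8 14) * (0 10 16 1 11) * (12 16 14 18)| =14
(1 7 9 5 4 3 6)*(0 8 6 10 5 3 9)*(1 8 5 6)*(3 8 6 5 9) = (0 9 8 1 7)(3 10 5 4) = [9, 7, 2, 10, 3, 4, 6, 0, 1, 8, 5]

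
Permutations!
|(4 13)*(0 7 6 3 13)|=6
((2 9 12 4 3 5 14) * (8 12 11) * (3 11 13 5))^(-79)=(2 9 13 5 14)(4 11 8 12)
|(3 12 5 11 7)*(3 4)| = |(3 12 5 11 7 4)| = 6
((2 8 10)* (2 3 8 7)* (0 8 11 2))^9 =((0 8 10 3 11 2 7))^9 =(0 10 11 7 8 3 2)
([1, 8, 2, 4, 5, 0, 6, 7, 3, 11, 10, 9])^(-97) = [5, 0, 2, 8, 3, 4, 6, 7, 1, 11, 10, 9]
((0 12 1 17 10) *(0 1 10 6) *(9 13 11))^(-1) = ((0 12 10 1 17 6)(9 13 11))^(-1) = (0 6 17 1 10 12)(9 11 13)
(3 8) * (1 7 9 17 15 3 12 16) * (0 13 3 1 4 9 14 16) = [13, 7, 2, 8, 9, 5, 6, 14, 12, 17, 10, 11, 0, 3, 16, 1, 4, 15] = (0 13 3 8 12)(1 7 14 16 4 9 17 15)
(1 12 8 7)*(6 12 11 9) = (1 11 9 6 12 8 7) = [0, 11, 2, 3, 4, 5, 12, 1, 7, 6, 10, 9, 8]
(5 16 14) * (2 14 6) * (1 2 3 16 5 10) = [0, 2, 14, 16, 4, 5, 3, 7, 8, 9, 1, 11, 12, 13, 10, 15, 6] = (1 2 14 10)(3 16 6)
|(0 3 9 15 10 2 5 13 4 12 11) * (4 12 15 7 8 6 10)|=12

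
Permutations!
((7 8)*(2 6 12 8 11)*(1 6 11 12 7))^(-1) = (1 8 12 7 6)(2 11)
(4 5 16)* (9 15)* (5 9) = [0, 1, 2, 3, 9, 16, 6, 7, 8, 15, 10, 11, 12, 13, 14, 5, 4] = (4 9 15 5 16)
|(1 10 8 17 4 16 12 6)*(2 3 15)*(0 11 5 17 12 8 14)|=|(0 11 5 17 4 16 8 12 6 1 10 14)(2 3 15)|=12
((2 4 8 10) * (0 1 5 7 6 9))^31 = (0 1 5 7 6 9)(2 10 8 4) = ((0 1 5 7 6 9)(2 4 8 10))^31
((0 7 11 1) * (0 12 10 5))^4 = (0 12 7 10 11 5 1)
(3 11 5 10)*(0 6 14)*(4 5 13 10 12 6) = (0 4 5 12 6 14)(3 11 13 10) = [4, 1, 2, 11, 5, 12, 14, 7, 8, 9, 3, 13, 6, 10, 0]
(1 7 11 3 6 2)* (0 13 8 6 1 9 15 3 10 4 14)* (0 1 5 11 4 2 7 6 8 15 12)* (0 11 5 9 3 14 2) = (0 13 15 14 1 6 7 4 2 3 9 12 11 10) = [13, 6, 3, 9, 2, 5, 7, 4, 8, 12, 0, 10, 11, 15, 1, 14]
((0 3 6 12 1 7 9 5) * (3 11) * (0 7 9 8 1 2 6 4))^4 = (1 8 7 5 9)(2 6 12)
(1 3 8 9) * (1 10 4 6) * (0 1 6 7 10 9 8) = [1, 3, 2, 0, 7, 5, 6, 10, 8, 9, 4] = (0 1 3)(4 7 10)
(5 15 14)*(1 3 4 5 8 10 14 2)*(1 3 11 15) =(1 11 15 2 3 4 5)(8 10 14) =[0, 11, 3, 4, 5, 1, 6, 7, 10, 9, 14, 15, 12, 13, 8, 2]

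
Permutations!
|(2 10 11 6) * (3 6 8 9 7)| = |(2 10 11 8 9 7 3 6)| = 8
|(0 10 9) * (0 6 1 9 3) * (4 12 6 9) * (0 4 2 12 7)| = |(0 10 3 4 7)(1 2 12 6)| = 20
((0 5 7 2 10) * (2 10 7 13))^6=((0 5 13 2 7 10))^6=(13)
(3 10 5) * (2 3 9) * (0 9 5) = [9, 1, 3, 10, 4, 5, 6, 7, 8, 2, 0] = (0 9 2 3 10)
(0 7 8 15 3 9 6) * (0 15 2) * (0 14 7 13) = [13, 1, 14, 9, 4, 5, 15, 8, 2, 6, 10, 11, 12, 0, 7, 3] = (0 13)(2 14 7 8)(3 9 6 15)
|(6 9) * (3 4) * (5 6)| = 6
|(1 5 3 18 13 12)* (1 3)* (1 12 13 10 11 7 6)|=9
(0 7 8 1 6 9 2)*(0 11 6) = (0 7 8 1)(2 11 6 9) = [7, 0, 11, 3, 4, 5, 9, 8, 1, 2, 10, 6]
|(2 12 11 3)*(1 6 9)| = 12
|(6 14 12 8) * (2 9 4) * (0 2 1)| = 20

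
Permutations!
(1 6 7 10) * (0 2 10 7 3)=(0 2 10 1 6 3)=[2, 6, 10, 0, 4, 5, 3, 7, 8, 9, 1]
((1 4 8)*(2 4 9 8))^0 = (9)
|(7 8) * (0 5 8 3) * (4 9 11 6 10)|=|(0 5 8 7 3)(4 9 11 6 10)|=5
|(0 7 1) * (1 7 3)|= 3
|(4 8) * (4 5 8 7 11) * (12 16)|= |(4 7 11)(5 8)(12 16)|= 6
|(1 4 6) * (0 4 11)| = |(0 4 6 1 11)| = 5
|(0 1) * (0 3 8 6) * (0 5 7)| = |(0 1 3 8 6 5 7)| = 7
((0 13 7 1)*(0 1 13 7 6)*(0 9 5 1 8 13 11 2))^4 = ((0 7 11 2)(1 8 13 6 9 5))^4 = (1 9 13)(5 6 8)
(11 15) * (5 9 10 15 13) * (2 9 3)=(2 9 10 15 11 13 5 3)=[0, 1, 9, 2, 4, 3, 6, 7, 8, 10, 15, 13, 12, 5, 14, 11]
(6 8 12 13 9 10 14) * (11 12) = (6 8 11 12 13 9 10 14) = [0, 1, 2, 3, 4, 5, 8, 7, 11, 10, 14, 12, 13, 9, 6]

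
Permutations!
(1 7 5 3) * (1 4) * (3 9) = (1 7 5 9 3 4) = [0, 7, 2, 4, 1, 9, 6, 5, 8, 3]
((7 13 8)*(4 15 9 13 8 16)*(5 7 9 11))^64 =(4 15 11 5 7 8 9 13 16)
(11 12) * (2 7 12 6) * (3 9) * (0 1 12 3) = (0 1 12 11 6 2 7 3 9) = [1, 12, 7, 9, 4, 5, 2, 3, 8, 0, 10, 6, 11]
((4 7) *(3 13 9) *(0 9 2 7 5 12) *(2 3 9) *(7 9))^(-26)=(13)(0 9 4 12 2 7 5)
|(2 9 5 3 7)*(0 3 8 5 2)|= 6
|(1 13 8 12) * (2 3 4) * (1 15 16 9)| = 21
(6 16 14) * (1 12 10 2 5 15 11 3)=[0, 12, 5, 1, 4, 15, 16, 7, 8, 9, 2, 3, 10, 13, 6, 11, 14]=(1 12 10 2 5 15 11 3)(6 16 14)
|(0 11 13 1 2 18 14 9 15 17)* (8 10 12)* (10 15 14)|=|(0 11 13 1 2 18 10 12 8 15 17)(9 14)|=22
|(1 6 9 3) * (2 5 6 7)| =7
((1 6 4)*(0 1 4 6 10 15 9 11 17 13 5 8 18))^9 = ((0 1 10 15 9 11 17 13 5 8 18))^9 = (0 8 13 11 15 1 18 5 17 9 10)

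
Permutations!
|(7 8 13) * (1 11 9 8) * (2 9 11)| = 6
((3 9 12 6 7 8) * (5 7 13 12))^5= ((3 9 5 7 8)(6 13 12))^5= (6 12 13)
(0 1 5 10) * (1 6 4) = (0 6 4 1 5 10) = [6, 5, 2, 3, 1, 10, 4, 7, 8, 9, 0]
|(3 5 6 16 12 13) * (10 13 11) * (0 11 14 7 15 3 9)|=|(0 11 10 13 9)(3 5 6 16 12 14 7 15)|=40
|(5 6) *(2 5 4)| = 4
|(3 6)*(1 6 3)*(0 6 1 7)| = |(0 6 7)| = 3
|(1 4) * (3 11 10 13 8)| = |(1 4)(3 11 10 13 8)| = 10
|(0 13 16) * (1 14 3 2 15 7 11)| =|(0 13 16)(1 14 3 2 15 7 11)| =21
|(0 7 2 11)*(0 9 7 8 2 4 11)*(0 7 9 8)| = |(2 7 4 11 8)| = 5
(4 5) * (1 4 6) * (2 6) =[0, 4, 6, 3, 5, 2, 1] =(1 4 5 2 6)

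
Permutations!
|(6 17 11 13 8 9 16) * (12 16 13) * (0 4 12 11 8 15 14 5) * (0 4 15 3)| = |(0 15 14 5 4 12 16 6 17 8 9 13 3)| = 13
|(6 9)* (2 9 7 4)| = |(2 9 6 7 4)| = 5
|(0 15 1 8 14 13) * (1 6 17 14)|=6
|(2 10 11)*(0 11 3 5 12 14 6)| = |(0 11 2 10 3 5 12 14 6)| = 9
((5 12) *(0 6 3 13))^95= ((0 6 3 13)(5 12))^95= (0 13 3 6)(5 12)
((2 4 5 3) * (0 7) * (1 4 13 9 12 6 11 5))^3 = (0 7)(1 4)(2 12 5 13 6 3 9 11)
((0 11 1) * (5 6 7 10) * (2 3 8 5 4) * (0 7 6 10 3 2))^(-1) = ((0 11 1 7 3 8 5 10 4))^(-1) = (0 4 10 5 8 3 7 1 11)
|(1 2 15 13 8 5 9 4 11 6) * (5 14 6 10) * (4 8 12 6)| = 42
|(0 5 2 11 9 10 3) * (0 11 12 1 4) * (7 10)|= |(0 5 2 12 1 4)(3 11 9 7 10)|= 30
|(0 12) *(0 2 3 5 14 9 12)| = |(2 3 5 14 9 12)| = 6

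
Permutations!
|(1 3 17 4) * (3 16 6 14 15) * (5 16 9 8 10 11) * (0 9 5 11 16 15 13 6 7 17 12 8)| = |(0 9)(1 5 15 3 12 8 10 16 7 17 4)(6 14 13)| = 66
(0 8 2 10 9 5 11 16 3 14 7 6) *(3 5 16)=(0 8 2 10 9 16 5 11 3 14 7 6)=[8, 1, 10, 14, 4, 11, 0, 6, 2, 16, 9, 3, 12, 13, 7, 15, 5]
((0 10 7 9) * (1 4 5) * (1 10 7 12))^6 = (1 4 5 10 12)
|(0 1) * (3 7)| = 2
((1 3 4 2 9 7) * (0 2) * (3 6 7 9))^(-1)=((9)(0 2 3 4)(1 6 7))^(-1)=(9)(0 4 3 2)(1 7 6)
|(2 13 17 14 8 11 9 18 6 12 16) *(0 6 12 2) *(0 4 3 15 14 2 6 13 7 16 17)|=26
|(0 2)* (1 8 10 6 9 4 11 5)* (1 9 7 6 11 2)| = 18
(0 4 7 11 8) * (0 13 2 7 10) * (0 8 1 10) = (0 4)(1 10 8 13 2 7 11) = [4, 10, 7, 3, 0, 5, 6, 11, 13, 9, 8, 1, 12, 2]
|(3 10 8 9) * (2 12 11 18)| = |(2 12 11 18)(3 10 8 9)| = 4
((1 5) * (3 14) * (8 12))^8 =(14)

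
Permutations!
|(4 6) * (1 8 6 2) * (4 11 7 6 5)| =15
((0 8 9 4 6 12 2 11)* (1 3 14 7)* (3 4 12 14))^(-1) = ((0 8 9 12 2 11)(1 4 6 14 7))^(-1) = (0 11 2 12 9 8)(1 7 14 6 4)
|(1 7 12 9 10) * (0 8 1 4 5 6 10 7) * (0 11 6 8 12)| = 28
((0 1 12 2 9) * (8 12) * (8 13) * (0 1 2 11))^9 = ((0 2 9 1 13 8 12 11))^9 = (0 2 9 1 13 8 12 11)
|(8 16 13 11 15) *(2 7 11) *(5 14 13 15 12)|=21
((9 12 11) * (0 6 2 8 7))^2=((0 6 2 8 7)(9 12 11))^2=(0 2 7 6 8)(9 11 12)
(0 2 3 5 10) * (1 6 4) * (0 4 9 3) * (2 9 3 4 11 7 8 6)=(0 9 4 1 2)(3 5 10 11 7 8 6)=[9, 2, 0, 5, 1, 10, 3, 8, 6, 4, 11, 7]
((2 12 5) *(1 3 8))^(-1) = ((1 3 8)(2 12 5))^(-1) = (1 8 3)(2 5 12)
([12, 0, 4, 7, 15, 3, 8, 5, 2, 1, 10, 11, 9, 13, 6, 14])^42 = (15)(0 9)(1 12)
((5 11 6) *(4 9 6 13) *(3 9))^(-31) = (3 11 9 13 6 4 5)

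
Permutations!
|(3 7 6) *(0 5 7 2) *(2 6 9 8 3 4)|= |(0 5 7 9 8 3 6 4 2)|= 9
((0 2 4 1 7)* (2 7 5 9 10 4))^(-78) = ((0 7)(1 5 9 10 4))^(-78) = (1 9 4 5 10)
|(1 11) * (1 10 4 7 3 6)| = 7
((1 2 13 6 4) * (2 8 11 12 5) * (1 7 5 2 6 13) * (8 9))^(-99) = (13)(1 11)(2 8)(4 7 5 6)(9 12)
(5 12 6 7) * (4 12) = (4 12 6 7 5) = [0, 1, 2, 3, 12, 4, 7, 5, 8, 9, 10, 11, 6]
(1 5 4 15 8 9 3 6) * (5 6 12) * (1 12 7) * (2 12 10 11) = [0, 6, 12, 7, 15, 4, 10, 1, 9, 3, 11, 2, 5, 13, 14, 8] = (1 6 10 11 2 12 5 4 15 8 9 3 7)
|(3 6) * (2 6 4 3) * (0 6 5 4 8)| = |(0 6 2 5 4 3 8)| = 7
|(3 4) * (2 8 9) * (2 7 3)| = |(2 8 9 7 3 4)| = 6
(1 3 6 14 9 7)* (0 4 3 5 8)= (0 4 3 6 14 9 7 1 5 8)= [4, 5, 2, 6, 3, 8, 14, 1, 0, 7, 10, 11, 12, 13, 9]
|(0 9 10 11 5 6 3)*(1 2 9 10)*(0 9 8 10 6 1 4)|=|(0 6 3 9 4)(1 2 8 10 11 5)|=30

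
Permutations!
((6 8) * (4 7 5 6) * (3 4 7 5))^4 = (3 8 5)(4 7 6)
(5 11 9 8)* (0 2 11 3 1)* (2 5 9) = (0 5 3 1)(2 11)(8 9) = [5, 0, 11, 1, 4, 3, 6, 7, 9, 8, 10, 2]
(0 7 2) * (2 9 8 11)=(0 7 9 8 11 2)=[7, 1, 0, 3, 4, 5, 6, 9, 11, 8, 10, 2]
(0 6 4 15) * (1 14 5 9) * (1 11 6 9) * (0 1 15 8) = (0 9 11 6 4 8)(1 14 5 15) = [9, 14, 2, 3, 8, 15, 4, 7, 0, 11, 10, 6, 12, 13, 5, 1]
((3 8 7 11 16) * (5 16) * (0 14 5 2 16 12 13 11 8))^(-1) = ((0 14 5 12 13 11 2 16 3)(7 8))^(-1) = (0 3 16 2 11 13 12 5 14)(7 8)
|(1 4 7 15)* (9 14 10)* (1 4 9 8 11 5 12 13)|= 9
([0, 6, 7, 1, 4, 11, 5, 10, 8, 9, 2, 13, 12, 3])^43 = (1 6 5 11 13 3)(2 7 10)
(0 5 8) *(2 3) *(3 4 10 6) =(0 5 8)(2 4 10 6 3) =[5, 1, 4, 2, 10, 8, 3, 7, 0, 9, 6]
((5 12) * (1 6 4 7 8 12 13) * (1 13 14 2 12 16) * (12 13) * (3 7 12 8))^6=(1 2 4 8 5)(6 13 12 16 14)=((1 6 4 12 5 14 2 13 8 16)(3 7))^6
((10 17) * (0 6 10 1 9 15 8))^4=((0 6 10 17 1 9 15 8))^4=(0 1)(6 9)(8 17)(10 15)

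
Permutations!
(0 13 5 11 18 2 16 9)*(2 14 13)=(0 2 16 9)(5 11 18 14 13)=[2, 1, 16, 3, 4, 11, 6, 7, 8, 0, 10, 18, 12, 5, 13, 15, 9, 17, 14]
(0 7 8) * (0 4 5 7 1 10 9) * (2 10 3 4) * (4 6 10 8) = (0 1 3 6 10 9)(2 8)(4 5 7) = [1, 3, 8, 6, 5, 7, 10, 4, 2, 0, 9]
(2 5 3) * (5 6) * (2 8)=(2 6 5 3 8)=[0, 1, 6, 8, 4, 3, 5, 7, 2]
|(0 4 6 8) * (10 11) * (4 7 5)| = |(0 7 5 4 6 8)(10 11)| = 6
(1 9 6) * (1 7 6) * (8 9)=(1 8 9)(6 7)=[0, 8, 2, 3, 4, 5, 7, 6, 9, 1]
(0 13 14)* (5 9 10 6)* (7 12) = [13, 1, 2, 3, 4, 9, 5, 12, 8, 10, 6, 11, 7, 14, 0] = (0 13 14)(5 9 10 6)(7 12)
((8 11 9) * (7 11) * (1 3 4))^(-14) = (1 3 4)(7 9)(8 11)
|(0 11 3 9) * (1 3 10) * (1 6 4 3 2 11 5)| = |(0 5 1 2 11 10 6 4 3 9)| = 10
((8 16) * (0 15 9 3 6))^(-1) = (0 6 3 9 15)(8 16) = ((0 15 9 3 6)(8 16))^(-1)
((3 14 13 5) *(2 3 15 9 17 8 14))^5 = ((2 3)(5 15 9 17 8 14 13))^5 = (2 3)(5 14 17 15 13 8 9)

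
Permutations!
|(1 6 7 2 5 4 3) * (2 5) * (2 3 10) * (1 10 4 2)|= |(1 6 7 5 2 3 10)|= 7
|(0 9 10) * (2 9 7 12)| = |(0 7 12 2 9 10)| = 6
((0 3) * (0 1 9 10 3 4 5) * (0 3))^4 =(0 1 4 9 5 10 3)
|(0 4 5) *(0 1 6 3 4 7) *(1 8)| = 6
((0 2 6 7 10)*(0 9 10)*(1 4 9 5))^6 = ((0 2 6 7)(1 4 9 10 5))^6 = (0 6)(1 4 9 10 5)(2 7)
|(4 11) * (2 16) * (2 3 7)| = |(2 16 3 7)(4 11)| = 4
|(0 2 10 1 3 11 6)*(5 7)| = 14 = |(0 2 10 1 3 11 6)(5 7)|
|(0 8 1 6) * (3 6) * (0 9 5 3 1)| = |(0 8)(3 6 9 5)| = 4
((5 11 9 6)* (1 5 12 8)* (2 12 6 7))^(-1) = (1 8 12 2 7 9 11 5)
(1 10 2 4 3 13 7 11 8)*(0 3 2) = (0 3 13 7 11 8 1 10)(2 4) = [3, 10, 4, 13, 2, 5, 6, 11, 1, 9, 0, 8, 12, 7]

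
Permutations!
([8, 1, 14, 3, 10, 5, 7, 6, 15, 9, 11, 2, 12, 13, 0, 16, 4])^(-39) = (0 11 16)(2 4 8)(6 7)(10 15 14)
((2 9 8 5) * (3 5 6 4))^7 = ((2 9 8 6 4 3 5))^7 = (9)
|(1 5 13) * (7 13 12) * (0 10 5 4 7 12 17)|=|(0 10 5 17)(1 4 7 13)|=4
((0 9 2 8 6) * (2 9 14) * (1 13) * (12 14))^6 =(14) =((0 12 14 2 8 6)(1 13))^6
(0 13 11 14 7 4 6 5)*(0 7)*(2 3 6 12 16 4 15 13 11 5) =(0 11 14)(2 3 6)(4 12 16)(5 7 15 13) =[11, 1, 3, 6, 12, 7, 2, 15, 8, 9, 10, 14, 16, 5, 0, 13, 4]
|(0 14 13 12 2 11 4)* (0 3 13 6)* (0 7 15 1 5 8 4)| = |(0 14 6 7 15 1 5 8 4 3 13 12 2 11)| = 14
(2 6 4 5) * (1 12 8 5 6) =(1 12 8 5 2)(4 6) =[0, 12, 1, 3, 6, 2, 4, 7, 5, 9, 10, 11, 8]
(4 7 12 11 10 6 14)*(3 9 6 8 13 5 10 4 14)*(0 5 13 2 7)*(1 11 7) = (14)(0 5 10 8 2 1 11 4)(3 9 6)(7 12) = [5, 11, 1, 9, 0, 10, 3, 12, 2, 6, 8, 4, 7, 13, 14]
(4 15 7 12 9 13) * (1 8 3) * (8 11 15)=(1 11 15 7 12 9 13 4 8 3)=[0, 11, 2, 1, 8, 5, 6, 12, 3, 13, 10, 15, 9, 4, 14, 7]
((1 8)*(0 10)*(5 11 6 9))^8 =(11)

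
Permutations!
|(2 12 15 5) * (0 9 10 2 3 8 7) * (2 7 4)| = 28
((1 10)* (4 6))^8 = ((1 10)(4 6))^8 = (10)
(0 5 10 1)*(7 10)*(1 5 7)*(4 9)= (0 7 10 5 1)(4 9)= [7, 0, 2, 3, 9, 1, 6, 10, 8, 4, 5]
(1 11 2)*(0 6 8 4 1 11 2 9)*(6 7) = (0 7 6 8 4 1 2 11 9) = [7, 2, 11, 3, 1, 5, 8, 6, 4, 0, 10, 9]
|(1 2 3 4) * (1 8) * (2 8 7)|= 4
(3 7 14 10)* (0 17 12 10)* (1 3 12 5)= (0 17 5 1 3 7 14)(10 12)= [17, 3, 2, 7, 4, 1, 6, 14, 8, 9, 12, 11, 10, 13, 0, 15, 16, 5]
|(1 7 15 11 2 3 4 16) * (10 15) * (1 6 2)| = |(1 7 10 15 11)(2 3 4 16 6)| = 5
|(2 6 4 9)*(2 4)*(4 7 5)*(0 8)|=4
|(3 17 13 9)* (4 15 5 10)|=4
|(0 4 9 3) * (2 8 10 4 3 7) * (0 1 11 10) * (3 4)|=12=|(0 4 9 7 2 8)(1 11 10 3)|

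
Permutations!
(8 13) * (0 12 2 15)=(0 12 2 15)(8 13)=[12, 1, 15, 3, 4, 5, 6, 7, 13, 9, 10, 11, 2, 8, 14, 0]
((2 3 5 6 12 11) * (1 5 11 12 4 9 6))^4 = (12)(2 3 11)(4 9 6)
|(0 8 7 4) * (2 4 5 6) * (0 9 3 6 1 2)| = |(0 8 7 5 1 2 4 9 3 6)| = 10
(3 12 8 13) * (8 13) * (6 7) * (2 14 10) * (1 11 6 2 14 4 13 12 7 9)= (1 11 6 9)(2 4 13 3 7)(10 14)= [0, 11, 4, 7, 13, 5, 9, 2, 8, 1, 14, 6, 12, 3, 10]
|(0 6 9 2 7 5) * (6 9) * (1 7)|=|(0 9 2 1 7 5)|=6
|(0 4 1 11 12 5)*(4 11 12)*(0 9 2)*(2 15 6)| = |(0 11 4 1 12 5 9 15 6 2)| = 10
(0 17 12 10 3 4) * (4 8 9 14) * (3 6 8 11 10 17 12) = (0 12 17 3 11 10 6 8 9 14 4) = [12, 1, 2, 11, 0, 5, 8, 7, 9, 14, 6, 10, 17, 13, 4, 15, 16, 3]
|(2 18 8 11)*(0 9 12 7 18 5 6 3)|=|(0 9 12 7 18 8 11 2 5 6 3)|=11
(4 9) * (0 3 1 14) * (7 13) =(0 3 1 14)(4 9)(7 13) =[3, 14, 2, 1, 9, 5, 6, 13, 8, 4, 10, 11, 12, 7, 0]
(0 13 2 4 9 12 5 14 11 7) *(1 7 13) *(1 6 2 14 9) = (0 6 2 4 1 7)(5 9 12)(11 13 14) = [6, 7, 4, 3, 1, 9, 2, 0, 8, 12, 10, 13, 5, 14, 11]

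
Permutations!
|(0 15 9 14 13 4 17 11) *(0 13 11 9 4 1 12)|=10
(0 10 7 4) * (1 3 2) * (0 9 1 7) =(0 10)(1 3 2 7 4 9) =[10, 3, 7, 2, 9, 5, 6, 4, 8, 1, 0]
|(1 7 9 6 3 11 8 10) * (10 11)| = |(1 7 9 6 3 10)(8 11)| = 6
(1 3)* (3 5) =(1 5 3) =[0, 5, 2, 1, 4, 3]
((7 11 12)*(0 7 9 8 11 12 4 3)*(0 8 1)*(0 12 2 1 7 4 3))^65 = (12)(0 4)(3 11 8)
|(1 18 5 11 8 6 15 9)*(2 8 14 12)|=11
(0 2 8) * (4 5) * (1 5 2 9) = (0 9 1 5 4 2 8) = [9, 5, 8, 3, 2, 4, 6, 7, 0, 1]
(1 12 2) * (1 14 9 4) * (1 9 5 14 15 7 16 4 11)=(1 12 2 15 7 16 4 9 11)(5 14)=[0, 12, 15, 3, 9, 14, 6, 16, 8, 11, 10, 1, 2, 13, 5, 7, 4]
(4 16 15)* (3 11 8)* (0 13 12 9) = (0 13 12 9)(3 11 8)(4 16 15) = [13, 1, 2, 11, 16, 5, 6, 7, 3, 0, 10, 8, 9, 12, 14, 4, 15]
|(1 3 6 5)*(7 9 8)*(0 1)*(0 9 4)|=9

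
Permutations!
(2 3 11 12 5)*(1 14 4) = [0, 14, 3, 11, 1, 2, 6, 7, 8, 9, 10, 12, 5, 13, 4] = (1 14 4)(2 3 11 12 5)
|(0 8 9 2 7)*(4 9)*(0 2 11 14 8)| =|(2 7)(4 9 11 14 8)| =10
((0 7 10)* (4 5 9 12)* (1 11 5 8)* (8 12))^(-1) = (0 10 7)(1 8 9 5 11)(4 12)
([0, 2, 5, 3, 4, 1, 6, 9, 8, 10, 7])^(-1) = (1 5 2)(7 10 9)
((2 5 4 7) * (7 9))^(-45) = (9) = ((2 5 4 9 7))^(-45)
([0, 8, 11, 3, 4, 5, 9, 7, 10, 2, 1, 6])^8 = [0, 10, 2, 3, 4, 5, 6, 7, 1, 9, 8, 11]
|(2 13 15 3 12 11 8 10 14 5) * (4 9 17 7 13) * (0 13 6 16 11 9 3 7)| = |(0 13 15 7 6 16 11 8 10 14 5 2 4 3 12 9 17)| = 17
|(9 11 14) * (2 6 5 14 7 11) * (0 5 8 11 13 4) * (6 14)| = 24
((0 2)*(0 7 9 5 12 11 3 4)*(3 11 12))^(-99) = (12)(0 4 3 5 9 7 2)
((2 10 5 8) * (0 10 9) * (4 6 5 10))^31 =((10)(0 4 6 5 8 2 9))^31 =(10)(0 5 9 6 2 4 8)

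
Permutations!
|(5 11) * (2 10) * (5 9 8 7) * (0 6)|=|(0 6)(2 10)(5 11 9 8 7)|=10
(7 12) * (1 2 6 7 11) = (1 2 6 7 12 11) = [0, 2, 6, 3, 4, 5, 7, 12, 8, 9, 10, 1, 11]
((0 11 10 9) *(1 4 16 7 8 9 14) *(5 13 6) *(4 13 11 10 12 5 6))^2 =((0 10 14 1 13 4 16 7 8 9)(5 11 12))^2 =(0 14 13 16 8)(1 4 7 9 10)(5 12 11)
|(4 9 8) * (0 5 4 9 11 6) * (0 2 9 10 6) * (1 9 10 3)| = |(0 5 4 11)(1 9 8 3)(2 10 6)| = 12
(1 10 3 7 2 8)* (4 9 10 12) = [0, 12, 8, 7, 9, 5, 6, 2, 1, 10, 3, 11, 4] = (1 12 4 9 10 3 7 2 8)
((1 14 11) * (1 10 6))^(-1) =(1 6 10 11 14)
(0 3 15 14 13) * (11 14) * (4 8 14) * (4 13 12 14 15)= (0 3 4 8 15 11 13)(12 14)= [3, 1, 2, 4, 8, 5, 6, 7, 15, 9, 10, 13, 14, 0, 12, 11]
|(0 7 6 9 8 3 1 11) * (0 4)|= |(0 7 6 9 8 3 1 11 4)|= 9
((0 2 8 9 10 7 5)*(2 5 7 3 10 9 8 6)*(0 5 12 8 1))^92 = (12) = ((0 12 8 1)(2 6)(3 10))^92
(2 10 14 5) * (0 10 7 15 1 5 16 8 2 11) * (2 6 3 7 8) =(0 10 14 16 2 8 6 3 7 15 1 5 11) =[10, 5, 8, 7, 4, 11, 3, 15, 6, 9, 14, 0, 12, 13, 16, 1, 2]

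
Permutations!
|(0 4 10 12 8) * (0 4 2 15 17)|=|(0 2 15 17)(4 10 12 8)|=4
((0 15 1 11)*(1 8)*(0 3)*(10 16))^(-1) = (0 3 11 1 8 15)(10 16)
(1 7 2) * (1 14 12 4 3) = (1 7 2 14 12 4 3) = [0, 7, 14, 1, 3, 5, 6, 2, 8, 9, 10, 11, 4, 13, 12]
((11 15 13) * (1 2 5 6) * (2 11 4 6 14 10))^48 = (15)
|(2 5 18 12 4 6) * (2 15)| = |(2 5 18 12 4 6 15)| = 7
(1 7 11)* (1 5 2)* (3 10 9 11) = (1 7 3 10 9 11 5 2) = [0, 7, 1, 10, 4, 2, 6, 3, 8, 11, 9, 5]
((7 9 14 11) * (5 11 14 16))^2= ((5 11 7 9 16))^2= (5 7 16 11 9)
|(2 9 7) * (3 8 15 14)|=12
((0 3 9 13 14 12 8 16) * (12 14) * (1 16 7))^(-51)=((0 3 9 13 12 8 7 1 16))^(-51)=(0 13 7)(1 3 12)(8 16 9)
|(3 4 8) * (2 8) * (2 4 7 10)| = 5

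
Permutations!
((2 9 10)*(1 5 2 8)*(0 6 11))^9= ((0 6 11)(1 5 2 9 10 8))^9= (11)(1 9)(2 8)(5 10)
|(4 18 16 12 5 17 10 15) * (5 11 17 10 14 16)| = |(4 18 5 10 15)(11 17 14 16 12)| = 5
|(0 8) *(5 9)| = 2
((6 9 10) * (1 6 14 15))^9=(1 10)(6 14)(9 15)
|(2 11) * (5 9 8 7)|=4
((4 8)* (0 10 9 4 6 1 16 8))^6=((0 10 9 4)(1 16 8 6))^6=(0 9)(1 8)(4 10)(6 16)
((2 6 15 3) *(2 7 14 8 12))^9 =((2 6 15 3 7 14 8 12))^9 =(2 6 15 3 7 14 8 12)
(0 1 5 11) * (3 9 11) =(0 1 5 3 9 11) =[1, 5, 2, 9, 4, 3, 6, 7, 8, 11, 10, 0]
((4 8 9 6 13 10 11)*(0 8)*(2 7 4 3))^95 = ((0 8 9 6 13 10 11 3 2 7 4))^95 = (0 3 6 4 11 9 7 10 8 2 13)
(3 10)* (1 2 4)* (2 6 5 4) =(1 6 5 4)(3 10) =[0, 6, 2, 10, 1, 4, 5, 7, 8, 9, 3]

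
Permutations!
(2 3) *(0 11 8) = (0 11 8)(2 3) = [11, 1, 3, 2, 4, 5, 6, 7, 0, 9, 10, 8]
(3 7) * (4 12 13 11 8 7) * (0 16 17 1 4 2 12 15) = (0 16 17 1 4 15)(2 12 13 11 8 7 3) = [16, 4, 12, 2, 15, 5, 6, 3, 7, 9, 10, 8, 13, 11, 14, 0, 17, 1]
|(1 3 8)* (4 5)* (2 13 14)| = |(1 3 8)(2 13 14)(4 5)| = 6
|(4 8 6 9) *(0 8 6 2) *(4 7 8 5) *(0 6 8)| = |(0 5 4 8 2 6 9 7)| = 8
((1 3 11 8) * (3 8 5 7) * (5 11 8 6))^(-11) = (11)(1 6 5 7 3 8)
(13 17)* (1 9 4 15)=(1 9 4 15)(13 17)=[0, 9, 2, 3, 15, 5, 6, 7, 8, 4, 10, 11, 12, 17, 14, 1, 16, 13]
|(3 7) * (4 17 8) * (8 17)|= 2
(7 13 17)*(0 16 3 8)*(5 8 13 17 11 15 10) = (0 16 3 13 11 15 10 5 8)(7 17) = [16, 1, 2, 13, 4, 8, 6, 17, 0, 9, 5, 15, 12, 11, 14, 10, 3, 7]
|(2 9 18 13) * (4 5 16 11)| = |(2 9 18 13)(4 5 16 11)| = 4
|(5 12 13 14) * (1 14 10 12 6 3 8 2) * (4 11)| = 42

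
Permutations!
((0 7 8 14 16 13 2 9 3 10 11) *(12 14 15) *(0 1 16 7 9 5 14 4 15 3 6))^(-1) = (0 6 9)(1 11 10 3 8 7 14 5 2 13 16)(4 12 15) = ((0 9 6)(1 16 13 2 5 14 7 8 3 10 11)(4 15 12))^(-1)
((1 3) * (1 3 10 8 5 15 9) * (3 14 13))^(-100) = (1 8 15)(3 13 14)(5 9 10) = ((1 10 8 5 15 9)(3 14 13))^(-100)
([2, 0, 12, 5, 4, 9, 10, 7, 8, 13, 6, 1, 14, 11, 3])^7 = [13, 9, 11, 2, 4, 12, 10, 7, 8, 14, 6, 5, 1, 3, 0]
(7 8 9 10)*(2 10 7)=(2 10)(7 8 9)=[0, 1, 10, 3, 4, 5, 6, 8, 9, 7, 2]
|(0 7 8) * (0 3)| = 4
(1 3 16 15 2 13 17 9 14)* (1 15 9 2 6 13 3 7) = (1 7)(2 3 16 9 14 15 6 13 17) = [0, 7, 3, 16, 4, 5, 13, 1, 8, 14, 10, 11, 12, 17, 15, 6, 9, 2]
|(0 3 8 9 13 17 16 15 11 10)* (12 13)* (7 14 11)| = 13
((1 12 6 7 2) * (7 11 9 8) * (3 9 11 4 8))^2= ((1 12 6 4 8 7 2)(3 9))^2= (1 6 8 2 12 4 7)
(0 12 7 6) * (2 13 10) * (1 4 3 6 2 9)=(0 12 7 2 13 10 9 1 4 3 6)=[12, 4, 13, 6, 3, 5, 0, 2, 8, 1, 9, 11, 7, 10]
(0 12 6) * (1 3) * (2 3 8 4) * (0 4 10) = (0 12 6 4 2 3 1 8 10) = [12, 8, 3, 1, 2, 5, 4, 7, 10, 9, 0, 11, 6]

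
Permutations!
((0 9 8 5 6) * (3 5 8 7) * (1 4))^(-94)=((0 9 7 3 5 6)(1 4))^(-94)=(0 7 5)(3 6 9)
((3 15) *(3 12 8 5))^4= ((3 15 12 8 5))^4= (3 5 8 12 15)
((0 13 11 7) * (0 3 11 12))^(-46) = (0 12 13)(3 7 11)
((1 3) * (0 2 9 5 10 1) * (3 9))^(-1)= ((0 2 3)(1 9 5 10))^(-1)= (0 3 2)(1 10 5 9)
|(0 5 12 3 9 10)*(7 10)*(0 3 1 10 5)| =7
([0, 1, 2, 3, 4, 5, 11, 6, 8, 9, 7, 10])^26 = (6 10)(7 11)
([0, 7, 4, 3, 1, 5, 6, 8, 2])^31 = [0, 7, 4, 3, 1, 5, 6, 8, 2]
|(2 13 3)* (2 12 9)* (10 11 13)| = 7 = |(2 10 11 13 3 12 9)|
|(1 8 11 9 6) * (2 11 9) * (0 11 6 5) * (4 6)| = 9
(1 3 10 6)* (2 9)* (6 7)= (1 3 10 7 6)(2 9)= [0, 3, 9, 10, 4, 5, 1, 6, 8, 2, 7]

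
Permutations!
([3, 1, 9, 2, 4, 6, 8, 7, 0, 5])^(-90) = (0 3 2 9 5 6 8)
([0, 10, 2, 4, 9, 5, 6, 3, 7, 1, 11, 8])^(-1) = (1 9 4 3 7 8 11 10)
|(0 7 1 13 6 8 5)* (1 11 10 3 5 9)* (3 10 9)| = |(0 7 11 9 1 13 6 8 3 5)| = 10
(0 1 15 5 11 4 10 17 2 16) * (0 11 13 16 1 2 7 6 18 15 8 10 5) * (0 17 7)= [2, 8, 1, 3, 5, 13, 18, 6, 10, 9, 7, 4, 12, 16, 14, 17, 11, 0, 15]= (0 2 1 8 10 7 6 18 15 17)(4 5 13 16 11)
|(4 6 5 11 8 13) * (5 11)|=|(4 6 11 8 13)|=5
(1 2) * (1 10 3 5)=[0, 2, 10, 5, 4, 1, 6, 7, 8, 9, 3]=(1 2 10 3 5)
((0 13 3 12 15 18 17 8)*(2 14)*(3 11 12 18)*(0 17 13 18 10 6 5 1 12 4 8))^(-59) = (0 4 18 8 13 17 11)(1 10 12 6 15 5 3)(2 14)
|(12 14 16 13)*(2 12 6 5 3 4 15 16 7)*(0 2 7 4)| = 11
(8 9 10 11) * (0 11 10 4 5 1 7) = (0 11 8 9 4 5 1 7) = [11, 7, 2, 3, 5, 1, 6, 0, 9, 4, 10, 8]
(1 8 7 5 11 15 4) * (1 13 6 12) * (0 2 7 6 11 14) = (0 2 7 5 14)(1 8 6 12)(4 13 11 15) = [2, 8, 7, 3, 13, 14, 12, 5, 6, 9, 10, 15, 1, 11, 0, 4]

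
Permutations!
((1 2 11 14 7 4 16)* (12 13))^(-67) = ((1 2 11 14 7 4 16)(12 13))^(-67) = (1 14 16 11 4 2 7)(12 13)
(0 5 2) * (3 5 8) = [8, 1, 0, 5, 4, 2, 6, 7, 3] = (0 8 3 5 2)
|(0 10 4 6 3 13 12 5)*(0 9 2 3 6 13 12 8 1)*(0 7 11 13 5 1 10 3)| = |(0 3 12 1 7 11 13 8 10 4 5 9 2)| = 13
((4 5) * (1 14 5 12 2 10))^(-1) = ((1 14 5 4 12 2 10))^(-1) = (1 10 2 12 4 5 14)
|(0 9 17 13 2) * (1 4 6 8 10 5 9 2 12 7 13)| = 24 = |(0 2)(1 4 6 8 10 5 9 17)(7 13 12)|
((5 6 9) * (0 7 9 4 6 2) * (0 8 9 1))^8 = (9)(0 1 7)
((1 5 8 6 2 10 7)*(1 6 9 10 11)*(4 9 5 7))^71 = (1 7 6 2 11)(4 10 9)(5 8)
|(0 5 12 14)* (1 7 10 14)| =|(0 5 12 1 7 10 14)| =7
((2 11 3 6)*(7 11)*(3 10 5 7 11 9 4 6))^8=(11)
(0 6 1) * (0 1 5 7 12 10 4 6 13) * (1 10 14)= (0 13)(1 10 4 6 5 7 12 14)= [13, 10, 2, 3, 6, 7, 5, 12, 8, 9, 4, 11, 14, 0, 1]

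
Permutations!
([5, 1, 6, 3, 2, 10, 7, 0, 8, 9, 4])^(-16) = [6, 1, 10, 3, 5, 7, 4, 2, 8, 9, 0]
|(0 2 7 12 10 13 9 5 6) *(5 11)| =|(0 2 7 12 10 13 9 11 5 6)| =10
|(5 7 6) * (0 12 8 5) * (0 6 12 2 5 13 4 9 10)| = 10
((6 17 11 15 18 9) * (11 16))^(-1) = (6 9 18 15 11 16 17)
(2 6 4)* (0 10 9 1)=(0 10 9 1)(2 6 4)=[10, 0, 6, 3, 2, 5, 4, 7, 8, 1, 9]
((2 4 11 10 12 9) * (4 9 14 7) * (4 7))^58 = ((2 9)(4 11 10 12 14))^58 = (4 12 11 14 10)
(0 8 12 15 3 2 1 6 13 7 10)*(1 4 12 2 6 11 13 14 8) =[1, 11, 4, 6, 12, 5, 14, 10, 2, 9, 0, 13, 15, 7, 8, 3] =(0 1 11 13 7 10)(2 4 12 15 3 6 14 8)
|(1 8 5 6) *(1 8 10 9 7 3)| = 15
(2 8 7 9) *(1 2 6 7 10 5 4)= [0, 2, 8, 3, 1, 4, 7, 9, 10, 6, 5]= (1 2 8 10 5 4)(6 7 9)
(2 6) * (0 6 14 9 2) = (0 6)(2 14 9) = [6, 1, 14, 3, 4, 5, 0, 7, 8, 2, 10, 11, 12, 13, 9]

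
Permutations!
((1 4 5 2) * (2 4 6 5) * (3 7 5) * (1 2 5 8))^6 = (1 6 3 7 8)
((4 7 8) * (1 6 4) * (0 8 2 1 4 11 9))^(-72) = (11) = ((0 8 4 7 2 1 6 11 9))^(-72)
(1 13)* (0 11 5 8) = (0 11 5 8)(1 13) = [11, 13, 2, 3, 4, 8, 6, 7, 0, 9, 10, 5, 12, 1]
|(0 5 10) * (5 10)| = 2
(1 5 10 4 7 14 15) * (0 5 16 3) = (0 5 10 4 7 14 15 1 16 3) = [5, 16, 2, 0, 7, 10, 6, 14, 8, 9, 4, 11, 12, 13, 15, 1, 3]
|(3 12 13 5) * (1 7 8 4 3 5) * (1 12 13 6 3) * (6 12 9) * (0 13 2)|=|(0 13 9 6 3 2)(1 7 8 4)|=12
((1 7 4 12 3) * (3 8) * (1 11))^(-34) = (1 7 4 12 8 3 11)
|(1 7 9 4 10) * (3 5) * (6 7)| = 6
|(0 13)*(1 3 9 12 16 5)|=6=|(0 13)(1 3 9 12 16 5)|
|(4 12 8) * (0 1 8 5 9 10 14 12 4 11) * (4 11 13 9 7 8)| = 8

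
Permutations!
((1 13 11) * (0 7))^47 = (0 7)(1 11 13) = ((0 7)(1 13 11))^47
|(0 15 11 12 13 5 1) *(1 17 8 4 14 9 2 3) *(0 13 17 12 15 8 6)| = 26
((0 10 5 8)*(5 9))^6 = (0 10 9 5 8)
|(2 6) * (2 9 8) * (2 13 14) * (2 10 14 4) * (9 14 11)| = 9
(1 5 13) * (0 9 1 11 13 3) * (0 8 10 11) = (0 9 1 5 3 8 10 11 13) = [9, 5, 2, 8, 4, 3, 6, 7, 10, 1, 11, 13, 12, 0]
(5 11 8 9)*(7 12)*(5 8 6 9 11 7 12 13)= (5 7 13)(6 9 8 11)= [0, 1, 2, 3, 4, 7, 9, 13, 11, 8, 10, 6, 12, 5]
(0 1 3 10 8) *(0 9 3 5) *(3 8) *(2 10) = (0 1 5)(2 10 3)(8 9) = [1, 5, 10, 2, 4, 0, 6, 7, 9, 8, 3]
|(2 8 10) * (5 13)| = |(2 8 10)(5 13)| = 6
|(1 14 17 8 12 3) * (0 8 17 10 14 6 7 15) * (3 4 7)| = |(17)(0 8 12 4 7 15)(1 6 3)(10 14)| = 6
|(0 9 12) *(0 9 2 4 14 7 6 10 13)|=|(0 2 4 14 7 6 10 13)(9 12)|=8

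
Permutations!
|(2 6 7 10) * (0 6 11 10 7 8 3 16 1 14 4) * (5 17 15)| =|(0 6 8 3 16 1 14 4)(2 11 10)(5 17 15)| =24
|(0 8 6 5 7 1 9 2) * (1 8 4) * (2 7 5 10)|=9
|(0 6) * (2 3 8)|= 6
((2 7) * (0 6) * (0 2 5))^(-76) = ((0 6 2 7 5))^(-76) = (0 5 7 2 6)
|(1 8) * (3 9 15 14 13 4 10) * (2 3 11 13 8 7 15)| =|(1 7 15 14 8)(2 3 9)(4 10 11 13)| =60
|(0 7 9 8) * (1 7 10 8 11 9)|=6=|(0 10 8)(1 7)(9 11)|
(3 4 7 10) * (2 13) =(2 13)(3 4 7 10) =[0, 1, 13, 4, 7, 5, 6, 10, 8, 9, 3, 11, 12, 2]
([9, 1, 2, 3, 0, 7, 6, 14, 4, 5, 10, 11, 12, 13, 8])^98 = (14)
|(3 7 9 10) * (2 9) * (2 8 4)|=7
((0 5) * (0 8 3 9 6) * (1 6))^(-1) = (0 6 1 9 3 8 5)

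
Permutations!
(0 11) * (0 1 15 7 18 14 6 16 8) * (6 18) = (0 11 1 15 7 6 16 8)(14 18) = [11, 15, 2, 3, 4, 5, 16, 6, 0, 9, 10, 1, 12, 13, 18, 7, 8, 17, 14]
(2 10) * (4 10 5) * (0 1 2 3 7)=(0 1 2 5 4 10 3 7)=[1, 2, 5, 7, 10, 4, 6, 0, 8, 9, 3]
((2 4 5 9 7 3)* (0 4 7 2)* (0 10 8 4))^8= ((2 7 3 10 8 4 5 9))^8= (10)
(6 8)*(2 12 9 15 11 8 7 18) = (2 12 9 15 11 8 6 7 18) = [0, 1, 12, 3, 4, 5, 7, 18, 6, 15, 10, 8, 9, 13, 14, 11, 16, 17, 2]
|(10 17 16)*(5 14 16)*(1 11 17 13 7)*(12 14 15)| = |(1 11 17 5 15 12 14 16 10 13 7)| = 11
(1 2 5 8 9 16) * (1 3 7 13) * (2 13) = (1 13)(2 5 8 9 16 3 7) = [0, 13, 5, 7, 4, 8, 6, 2, 9, 16, 10, 11, 12, 1, 14, 15, 3]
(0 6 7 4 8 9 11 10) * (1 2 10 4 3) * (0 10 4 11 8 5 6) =(11)(1 2 4 5 6 7 3)(8 9) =[0, 2, 4, 1, 5, 6, 7, 3, 9, 8, 10, 11]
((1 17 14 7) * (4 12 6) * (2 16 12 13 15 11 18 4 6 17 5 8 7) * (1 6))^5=((1 5 8 7 6)(2 16 12 17 14)(4 13 15 11 18))^5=(18)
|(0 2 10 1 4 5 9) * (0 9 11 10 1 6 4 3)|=|(0 2 1 3)(4 5 11 10 6)|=20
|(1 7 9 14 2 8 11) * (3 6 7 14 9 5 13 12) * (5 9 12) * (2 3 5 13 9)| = 24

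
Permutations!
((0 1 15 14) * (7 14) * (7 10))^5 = ((0 1 15 10 7 14))^5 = (0 14 7 10 15 1)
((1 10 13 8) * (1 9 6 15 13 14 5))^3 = (1 5 14 10)(6 8 15 9 13)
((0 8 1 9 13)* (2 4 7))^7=(0 1 13 8 9)(2 4 7)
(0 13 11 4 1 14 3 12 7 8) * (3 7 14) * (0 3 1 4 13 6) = (0 6)(3 12 14 7 8)(11 13) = [6, 1, 2, 12, 4, 5, 0, 8, 3, 9, 10, 13, 14, 11, 7]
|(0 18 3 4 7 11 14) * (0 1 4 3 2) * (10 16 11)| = 21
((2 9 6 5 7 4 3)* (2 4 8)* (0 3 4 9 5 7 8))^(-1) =(0 7 6 9 3)(2 8 5)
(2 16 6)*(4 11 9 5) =(2 16 6)(4 11 9 5) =[0, 1, 16, 3, 11, 4, 2, 7, 8, 5, 10, 9, 12, 13, 14, 15, 6]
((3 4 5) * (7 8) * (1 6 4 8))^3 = ((1 6 4 5 3 8 7))^3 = (1 5 7 4 8 6 3)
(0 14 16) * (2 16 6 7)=(0 14 6 7 2 16)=[14, 1, 16, 3, 4, 5, 7, 2, 8, 9, 10, 11, 12, 13, 6, 15, 0]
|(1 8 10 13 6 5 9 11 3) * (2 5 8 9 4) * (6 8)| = 12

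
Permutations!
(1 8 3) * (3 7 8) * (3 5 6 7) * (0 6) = (0 6 7 8 3 1 5) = [6, 5, 2, 1, 4, 0, 7, 8, 3]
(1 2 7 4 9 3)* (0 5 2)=(0 5 2 7 4 9 3 1)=[5, 0, 7, 1, 9, 2, 6, 4, 8, 3]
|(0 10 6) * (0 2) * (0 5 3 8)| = |(0 10 6 2 5 3 8)| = 7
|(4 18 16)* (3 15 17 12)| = |(3 15 17 12)(4 18 16)| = 12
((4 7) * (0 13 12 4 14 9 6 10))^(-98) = ((0 13 12 4 7 14 9 6 10))^(-98) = (0 13 12 4 7 14 9 6 10)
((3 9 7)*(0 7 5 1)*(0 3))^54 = (1 9)(3 5)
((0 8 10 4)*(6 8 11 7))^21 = ((0 11 7 6 8 10 4))^21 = (11)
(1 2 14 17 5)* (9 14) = (1 2 9 14 17 5) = [0, 2, 9, 3, 4, 1, 6, 7, 8, 14, 10, 11, 12, 13, 17, 15, 16, 5]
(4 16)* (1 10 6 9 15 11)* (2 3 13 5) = (1 10 6 9 15 11)(2 3 13 5)(4 16) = [0, 10, 3, 13, 16, 2, 9, 7, 8, 15, 6, 1, 12, 5, 14, 11, 4]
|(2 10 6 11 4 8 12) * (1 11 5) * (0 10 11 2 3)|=11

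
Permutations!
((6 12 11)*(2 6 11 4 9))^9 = ((2 6 12 4 9))^9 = (2 9 4 12 6)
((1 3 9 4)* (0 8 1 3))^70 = (0 8 1)(3 9 4)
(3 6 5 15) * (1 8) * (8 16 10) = [0, 16, 2, 6, 4, 15, 5, 7, 1, 9, 8, 11, 12, 13, 14, 3, 10] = (1 16 10 8)(3 6 5 15)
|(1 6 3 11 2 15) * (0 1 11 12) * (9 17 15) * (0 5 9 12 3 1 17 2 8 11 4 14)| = |(0 17 15 4 14)(1 6)(2 12 5 9)(8 11)| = 20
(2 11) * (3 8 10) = (2 11)(3 8 10) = [0, 1, 11, 8, 4, 5, 6, 7, 10, 9, 3, 2]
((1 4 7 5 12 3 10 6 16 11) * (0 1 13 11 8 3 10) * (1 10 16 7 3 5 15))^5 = (0 1 6 3 15 10 4 7)(5 12 16 8)(11 13)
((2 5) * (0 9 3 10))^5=((0 9 3 10)(2 5))^5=(0 9 3 10)(2 5)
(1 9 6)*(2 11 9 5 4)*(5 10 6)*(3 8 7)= (1 10 6)(2 11 9 5 4)(3 8 7)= [0, 10, 11, 8, 2, 4, 1, 3, 7, 5, 6, 9]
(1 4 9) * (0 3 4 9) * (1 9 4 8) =(9)(0 3 8 1 4) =[3, 4, 2, 8, 0, 5, 6, 7, 1, 9]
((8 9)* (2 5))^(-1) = (2 5)(8 9)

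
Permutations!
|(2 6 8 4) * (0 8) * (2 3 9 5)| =8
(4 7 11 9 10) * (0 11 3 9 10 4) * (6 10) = [11, 1, 2, 9, 7, 5, 10, 3, 8, 4, 0, 6] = (0 11 6 10)(3 9 4 7)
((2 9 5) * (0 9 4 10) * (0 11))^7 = ((0 9 5 2 4 10 11))^7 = (11)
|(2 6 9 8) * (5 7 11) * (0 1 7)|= |(0 1 7 11 5)(2 6 9 8)|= 20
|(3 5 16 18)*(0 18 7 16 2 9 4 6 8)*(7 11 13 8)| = |(0 18 3 5 2 9 4 6 7 16 11 13 8)| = 13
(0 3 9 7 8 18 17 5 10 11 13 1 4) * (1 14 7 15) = [3, 4, 2, 9, 0, 10, 6, 8, 18, 15, 11, 13, 12, 14, 7, 1, 16, 5, 17] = (0 3 9 15 1 4)(5 10 11 13 14 7 8 18 17)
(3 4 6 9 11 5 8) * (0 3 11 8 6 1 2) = (0 3 4 1 2)(5 6 9 8 11) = [3, 2, 0, 4, 1, 6, 9, 7, 11, 8, 10, 5]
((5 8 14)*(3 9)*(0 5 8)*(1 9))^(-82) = ((0 5)(1 9 3)(8 14))^(-82) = (14)(1 3 9)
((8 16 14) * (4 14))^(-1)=((4 14 8 16))^(-1)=(4 16 8 14)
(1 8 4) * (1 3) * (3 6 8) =(1 3)(4 6 8) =[0, 3, 2, 1, 6, 5, 8, 7, 4]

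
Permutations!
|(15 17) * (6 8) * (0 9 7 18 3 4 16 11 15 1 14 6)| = 14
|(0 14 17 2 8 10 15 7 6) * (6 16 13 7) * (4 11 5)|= |(0 14 17 2 8 10 15 6)(4 11 5)(7 16 13)|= 24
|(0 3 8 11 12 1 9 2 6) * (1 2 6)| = 9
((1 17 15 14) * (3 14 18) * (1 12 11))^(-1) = (1 11 12 14 3 18 15 17)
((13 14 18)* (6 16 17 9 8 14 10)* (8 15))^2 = (6 17 15 14 13)(8 18 10 16 9)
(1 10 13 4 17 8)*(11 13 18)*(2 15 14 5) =(1 10 18 11 13 4 17 8)(2 15 14 5) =[0, 10, 15, 3, 17, 2, 6, 7, 1, 9, 18, 13, 12, 4, 5, 14, 16, 8, 11]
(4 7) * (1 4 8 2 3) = (1 4 7 8 2 3) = [0, 4, 3, 1, 7, 5, 6, 8, 2]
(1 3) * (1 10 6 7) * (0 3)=(0 3 10 6 7 1)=[3, 0, 2, 10, 4, 5, 7, 1, 8, 9, 6]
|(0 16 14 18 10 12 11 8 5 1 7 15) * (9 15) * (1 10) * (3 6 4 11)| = 8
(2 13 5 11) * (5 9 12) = (2 13 9 12 5 11) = [0, 1, 13, 3, 4, 11, 6, 7, 8, 12, 10, 2, 5, 9]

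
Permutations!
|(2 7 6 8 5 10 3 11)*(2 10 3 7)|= 7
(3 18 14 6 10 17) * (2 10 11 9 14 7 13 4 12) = (2 10 17 3 18 7 13 4 12)(6 11 9 14) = [0, 1, 10, 18, 12, 5, 11, 13, 8, 14, 17, 9, 2, 4, 6, 15, 16, 3, 7]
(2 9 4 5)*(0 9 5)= (0 9 4)(2 5)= [9, 1, 5, 3, 0, 2, 6, 7, 8, 4]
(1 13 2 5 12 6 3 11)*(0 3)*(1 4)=(0 3 11 4 1 13 2 5 12 6)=[3, 13, 5, 11, 1, 12, 0, 7, 8, 9, 10, 4, 6, 2]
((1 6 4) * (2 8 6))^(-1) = ((1 2 8 6 4))^(-1) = (1 4 6 8 2)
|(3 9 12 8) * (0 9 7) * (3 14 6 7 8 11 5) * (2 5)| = |(0 9 12 11 2 5 3 8 14 6 7)| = 11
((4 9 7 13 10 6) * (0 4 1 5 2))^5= ((0 4 9 7 13 10 6 1 5 2))^5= (0 10)(1 9)(2 13)(4 6)(5 7)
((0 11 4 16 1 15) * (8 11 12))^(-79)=((0 12 8 11 4 16 1 15))^(-79)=(0 12 8 11 4 16 1 15)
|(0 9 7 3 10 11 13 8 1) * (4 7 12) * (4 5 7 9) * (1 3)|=35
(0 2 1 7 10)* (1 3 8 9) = (0 2 3 8 9 1 7 10) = [2, 7, 3, 8, 4, 5, 6, 10, 9, 1, 0]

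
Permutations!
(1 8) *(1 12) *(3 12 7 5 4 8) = (1 3 12)(4 8 7 5) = [0, 3, 2, 12, 8, 4, 6, 5, 7, 9, 10, 11, 1]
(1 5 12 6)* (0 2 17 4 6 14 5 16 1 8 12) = [2, 16, 17, 3, 6, 0, 8, 7, 12, 9, 10, 11, 14, 13, 5, 15, 1, 4] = (0 2 17 4 6 8 12 14 5)(1 16)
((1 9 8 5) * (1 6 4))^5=((1 9 8 5 6 4))^5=(1 4 6 5 8 9)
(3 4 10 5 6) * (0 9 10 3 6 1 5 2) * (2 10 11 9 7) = (0 7 2)(1 5)(3 4)(9 11) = [7, 5, 0, 4, 3, 1, 6, 2, 8, 11, 10, 9]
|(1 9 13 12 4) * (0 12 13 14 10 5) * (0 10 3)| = 14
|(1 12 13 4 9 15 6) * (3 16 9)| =|(1 12 13 4 3 16 9 15 6)| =9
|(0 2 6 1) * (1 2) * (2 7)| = 6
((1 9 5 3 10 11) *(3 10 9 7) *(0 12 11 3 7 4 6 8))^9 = ((0 12 11 1 4 6 8)(3 9 5 10))^9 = (0 11 4 8 12 1 6)(3 9 5 10)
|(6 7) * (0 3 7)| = |(0 3 7 6)| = 4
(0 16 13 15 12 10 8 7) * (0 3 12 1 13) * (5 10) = (0 16)(1 13 15)(3 12 5 10 8 7) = [16, 13, 2, 12, 4, 10, 6, 3, 7, 9, 8, 11, 5, 15, 14, 1, 0]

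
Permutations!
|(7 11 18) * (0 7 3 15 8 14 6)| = 9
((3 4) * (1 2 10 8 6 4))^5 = (1 4 8 2 3 6 10)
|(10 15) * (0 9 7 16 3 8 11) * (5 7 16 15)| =|(0 9 16 3 8 11)(5 7 15 10)| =12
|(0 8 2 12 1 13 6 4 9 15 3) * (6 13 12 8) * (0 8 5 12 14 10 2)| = |(0 6 4 9 15 3 8)(1 14 10 2 5 12)| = 42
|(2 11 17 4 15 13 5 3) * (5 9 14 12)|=11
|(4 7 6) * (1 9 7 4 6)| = |(1 9 7)| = 3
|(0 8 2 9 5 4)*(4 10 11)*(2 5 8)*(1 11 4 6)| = 21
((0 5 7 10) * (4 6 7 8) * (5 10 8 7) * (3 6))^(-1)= ((0 10)(3 6 5 7 8 4))^(-1)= (0 10)(3 4 8 7 5 6)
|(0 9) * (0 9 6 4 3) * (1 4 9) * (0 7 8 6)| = 7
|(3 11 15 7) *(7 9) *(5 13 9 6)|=|(3 11 15 6 5 13 9 7)|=8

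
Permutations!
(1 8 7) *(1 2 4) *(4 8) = (1 4)(2 8 7) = [0, 4, 8, 3, 1, 5, 6, 2, 7]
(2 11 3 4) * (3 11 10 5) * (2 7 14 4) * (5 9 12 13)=(2 10 9 12 13 5 3)(4 7 14)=[0, 1, 10, 2, 7, 3, 6, 14, 8, 12, 9, 11, 13, 5, 4]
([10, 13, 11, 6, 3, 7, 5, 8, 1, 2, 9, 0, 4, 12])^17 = (0 9 11 10 2)(1 8 7 5 6 3 4 12 13)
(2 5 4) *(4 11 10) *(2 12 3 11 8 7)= (2 5 8 7)(3 11 10 4 12)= [0, 1, 5, 11, 12, 8, 6, 2, 7, 9, 4, 10, 3]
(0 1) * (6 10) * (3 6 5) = (0 1)(3 6 10 5) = [1, 0, 2, 6, 4, 3, 10, 7, 8, 9, 5]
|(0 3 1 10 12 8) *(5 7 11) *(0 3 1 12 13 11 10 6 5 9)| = 9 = |(0 1 6 5 7 10 13 11 9)(3 12 8)|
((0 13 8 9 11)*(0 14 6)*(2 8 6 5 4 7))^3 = (2 11 4 8 14 7 9 5)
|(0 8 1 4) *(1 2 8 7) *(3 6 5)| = |(0 7 1 4)(2 8)(3 6 5)| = 12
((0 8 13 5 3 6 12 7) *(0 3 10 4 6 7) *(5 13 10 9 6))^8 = (13)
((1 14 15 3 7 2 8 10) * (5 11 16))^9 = ((1 14 15 3 7 2 8 10)(5 11 16))^9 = (16)(1 14 15 3 7 2 8 10)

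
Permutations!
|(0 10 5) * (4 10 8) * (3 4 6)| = 7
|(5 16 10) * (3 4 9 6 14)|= |(3 4 9 6 14)(5 16 10)|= 15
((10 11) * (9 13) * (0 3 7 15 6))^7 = (0 7 6 3 15)(9 13)(10 11)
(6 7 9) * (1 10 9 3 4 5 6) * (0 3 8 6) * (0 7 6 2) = (0 3 4 5 7 8 2)(1 10 9) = [3, 10, 0, 4, 5, 7, 6, 8, 2, 1, 9]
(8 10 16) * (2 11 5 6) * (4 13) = (2 11 5 6)(4 13)(8 10 16) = [0, 1, 11, 3, 13, 6, 2, 7, 10, 9, 16, 5, 12, 4, 14, 15, 8]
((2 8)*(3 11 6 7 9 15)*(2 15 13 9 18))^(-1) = ((2 8 15 3 11 6 7 18)(9 13))^(-1) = (2 18 7 6 11 3 15 8)(9 13)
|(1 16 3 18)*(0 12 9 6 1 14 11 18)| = 21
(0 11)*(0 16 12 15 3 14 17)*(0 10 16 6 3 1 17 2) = (0 11 6 3 14 2)(1 17 10 16 12 15) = [11, 17, 0, 14, 4, 5, 3, 7, 8, 9, 16, 6, 15, 13, 2, 1, 12, 10]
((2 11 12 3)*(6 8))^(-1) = ((2 11 12 3)(6 8))^(-1) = (2 3 12 11)(6 8)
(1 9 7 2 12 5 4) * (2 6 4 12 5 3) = (1 9 7 6 4)(2 5 12 3) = [0, 9, 5, 2, 1, 12, 4, 6, 8, 7, 10, 11, 3]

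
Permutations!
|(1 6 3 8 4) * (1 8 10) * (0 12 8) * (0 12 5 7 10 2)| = |(0 5 7 10 1 6 3 2)(4 12 8)| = 24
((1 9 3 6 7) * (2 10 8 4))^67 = ((1 9 3 6 7)(2 10 8 4))^67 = (1 3 7 9 6)(2 4 8 10)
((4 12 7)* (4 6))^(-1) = ((4 12 7 6))^(-1) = (4 6 7 12)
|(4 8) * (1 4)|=3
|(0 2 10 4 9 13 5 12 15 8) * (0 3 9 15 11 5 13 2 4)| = |(0 4 15 8 3 9 2 10)(5 12 11)| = 24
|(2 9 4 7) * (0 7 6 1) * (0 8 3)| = |(0 7 2 9 4 6 1 8 3)| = 9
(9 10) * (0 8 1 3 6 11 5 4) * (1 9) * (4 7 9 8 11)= (0 11 5 7 9 10 1 3 6 4)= [11, 3, 2, 6, 0, 7, 4, 9, 8, 10, 1, 5]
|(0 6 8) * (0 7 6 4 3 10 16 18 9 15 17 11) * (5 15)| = 33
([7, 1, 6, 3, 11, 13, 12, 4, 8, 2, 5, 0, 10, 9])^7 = (13)(0 11 4 7)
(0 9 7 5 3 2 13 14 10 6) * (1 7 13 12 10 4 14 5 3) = [9, 7, 12, 2, 14, 1, 0, 3, 8, 13, 6, 11, 10, 5, 4] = (0 9 13 5 1 7 3 2 12 10 6)(4 14)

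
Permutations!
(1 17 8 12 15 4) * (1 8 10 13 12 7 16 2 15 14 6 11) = (1 17 10 13 12 14 6 11)(2 15 4 8 7 16) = [0, 17, 15, 3, 8, 5, 11, 16, 7, 9, 13, 1, 14, 12, 6, 4, 2, 10]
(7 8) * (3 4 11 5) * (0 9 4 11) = (0 9 4)(3 11 5)(7 8) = [9, 1, 2, 11, 0, 3, 6, 8, 7, 4, 10, 5]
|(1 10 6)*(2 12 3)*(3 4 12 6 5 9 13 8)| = |(1 10 5 9 13 8 3 2 6)(4 12)| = 18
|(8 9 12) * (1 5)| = 6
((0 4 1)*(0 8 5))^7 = (0 1 5 4 8)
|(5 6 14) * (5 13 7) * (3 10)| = 10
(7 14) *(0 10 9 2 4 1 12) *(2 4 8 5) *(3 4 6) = [10, 12, 8, 4, 1, 2, 3, 14, 5, 6, 9, 11, 0, 13, 7] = (0 10 9 6 3 4 1 12)(2 8 5)(7 14)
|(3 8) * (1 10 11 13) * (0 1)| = |(0 1 10 11 13)(3 8)| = 10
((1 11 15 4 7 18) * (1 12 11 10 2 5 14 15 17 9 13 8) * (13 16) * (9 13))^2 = (1 2 14 4 18 11 13)(5 15 7 12 17 8 10) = ((1 10 2 5 14 15 4 7 18 12 11 17 13 8)(9 16))^2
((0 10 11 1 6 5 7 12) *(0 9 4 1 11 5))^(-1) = (0 6 1 4 9 12 7 5 10)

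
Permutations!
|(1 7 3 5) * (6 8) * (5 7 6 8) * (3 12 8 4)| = 15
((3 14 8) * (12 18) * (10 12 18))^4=((18)(3 14 8)(10 12))^4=(18)(3 14 8)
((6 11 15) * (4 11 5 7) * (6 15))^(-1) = (15)(4 7 5 6 11)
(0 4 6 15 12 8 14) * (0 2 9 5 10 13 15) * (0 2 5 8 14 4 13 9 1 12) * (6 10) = [13, 12, 1, 3, 10, 6, 2, 7, 4, 8, 9, 11, 14, 15, 5, 0] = (0 13 15)(1 12 14 5 6 2)(4 10 9 8)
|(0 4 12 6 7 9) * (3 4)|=7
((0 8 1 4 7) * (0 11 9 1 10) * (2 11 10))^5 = ((0 8 2 11 9 1 4 7 10))^5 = (0 1 8 4 2 7 11 10 9)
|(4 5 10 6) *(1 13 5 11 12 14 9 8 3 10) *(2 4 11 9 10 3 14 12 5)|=11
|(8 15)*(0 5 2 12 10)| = |(0 5 2 12 10)(8 15)| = 10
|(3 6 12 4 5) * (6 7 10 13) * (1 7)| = |(1 7 10 13 6 12 4 5 3)| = 9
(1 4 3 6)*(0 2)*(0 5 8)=(0 2 5 8)(1 4 3 6)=[2, 4, 5, 6, 3, 8, 1, 7, 0]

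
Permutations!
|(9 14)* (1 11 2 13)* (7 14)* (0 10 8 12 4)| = |(0 10 8 12 4)(1 11 2 13)(7 14 9)| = 60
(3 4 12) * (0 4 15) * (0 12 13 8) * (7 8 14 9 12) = (0 4 13 14 9 12 3 15 7 8) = [4, 1, 2, 15, 13, 5, 6, 8, 0, 12, 10, 11, 3, 14, 9, 7]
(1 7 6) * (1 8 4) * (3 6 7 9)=(1 9 3 6 8 4)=[0, 9, 2, 6, 1, 5, 8, 7, 4, 3]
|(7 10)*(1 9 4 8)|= 4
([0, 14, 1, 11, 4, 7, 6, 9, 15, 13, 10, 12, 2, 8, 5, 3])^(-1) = (1 2 12 11 3 15 8 13 9 7 5 14)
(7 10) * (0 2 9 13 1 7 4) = (0 2 9 13 1 7 10 4) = [2, 7, 9, 3, 0, 5, 6, 10, 8, 13, 4, 11, 12, 1]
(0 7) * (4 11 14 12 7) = (0 4 11 14 12 7) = [4, 1, 2, 3, 11, 5, 6, 0, 8, 9, 10, 14, 7, 13, 12]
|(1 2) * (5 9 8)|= 6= |(1 2)(5 9 8)|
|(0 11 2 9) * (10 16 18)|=12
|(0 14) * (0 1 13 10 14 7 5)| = |(0 7 5)(1 13 10 14)| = 12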